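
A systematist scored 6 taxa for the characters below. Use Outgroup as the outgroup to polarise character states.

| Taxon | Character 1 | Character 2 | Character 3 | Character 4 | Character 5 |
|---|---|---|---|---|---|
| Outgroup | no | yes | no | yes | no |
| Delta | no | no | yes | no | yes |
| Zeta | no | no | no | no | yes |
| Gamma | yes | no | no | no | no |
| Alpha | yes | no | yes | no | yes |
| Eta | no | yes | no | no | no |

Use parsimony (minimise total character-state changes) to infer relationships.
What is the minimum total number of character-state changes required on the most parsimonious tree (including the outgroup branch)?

6

Character polarity is set by the outgroup: the derived state is whichever differs from the outgroup's state, so for Character 2, Character 4 the derived state is 'no', and for the remaining characters it is 'yes'.
Character 1 (state 'yes') occurs in Alpha and Gamma but conflicts with the nesting implied by the other characters — most parsimoniously interpreted as homoplasy.
Only Alpha, Delta, Gamma, and Zeta show the derived state 'no' for Character 2, supporting them as a clade.
Character 3: derived state 'yes' in Alpha and Delta only — synapomorphy for {Alpha, Delta}.
All ingroup taxa share the derived state 'no' for Character 4; it defines the ingroup but does not resolve relationships within it.
Only Alpha, Delta, and Zeta show the derived state 'yes' for Character 5, supporting them as a clade.
Most parsimonious ingroup topology: ((((Delta,Alpha),Zeta),Gamma),Eta).
Changes per character on this tree: Character 1: 2; Character 2: 1; Character 3: 1; Character 4: 1; Character 5: 1.
Total = 6.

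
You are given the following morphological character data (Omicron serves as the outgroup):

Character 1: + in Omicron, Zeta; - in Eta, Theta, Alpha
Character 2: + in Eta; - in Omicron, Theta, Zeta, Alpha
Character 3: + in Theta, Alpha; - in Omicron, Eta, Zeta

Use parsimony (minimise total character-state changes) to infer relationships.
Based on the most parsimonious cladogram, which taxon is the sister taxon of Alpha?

Character polarity is set by the outgroup: the derived state is whichever differs from the outgroup's state, so for Character 1 the derived state is '-', and for the remaining characters it is '+'.
Character 1: derived state '-' in Alpha, Eta, and Theta only — synapomorphy for {Alpha, Eta, Theta}.
Character 2: derived state '+' in Eta only — an autapomorphy, so it tells us nothing about relationships among taxa.
Character 3: derived state '+' in Alpha and Theta only — synapomorphy for {Alpha, Theta}.
Most parsimonious ingroup topology: ((Eta,(Theta,Alpha)),Zeta).
Alpha and Theta form a cherry on this tree, so they are sister taxa.

Theta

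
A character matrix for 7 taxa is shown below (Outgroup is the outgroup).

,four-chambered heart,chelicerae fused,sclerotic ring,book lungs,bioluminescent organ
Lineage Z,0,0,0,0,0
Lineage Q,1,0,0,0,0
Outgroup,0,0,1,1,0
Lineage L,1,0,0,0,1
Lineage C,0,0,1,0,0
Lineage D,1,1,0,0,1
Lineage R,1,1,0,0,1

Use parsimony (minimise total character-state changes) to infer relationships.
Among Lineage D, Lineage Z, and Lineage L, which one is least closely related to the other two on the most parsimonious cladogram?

Lineage Z

Character polarity is set by the outgroup: the derived state is whichever differs from the outgroup's state, so for sclerotic ring, book lungs the derived state is '0', and for the remaining characters it is '1'.
four-chambered heart: derived state '1' in Lineage D, Lineage L, Lineage Q, and Lineage R only — synapomorphy for {Lineage D, Lineage L, Lineage Q, Lineage R}.
chelicerae fused: derived state '1' in Lineage D and Lineage R only — synapomorphy for {Lineage D, Lineage R}.
Only Lineage D, Lineage L, Lineage Q, Lineage R, and Lineage Z show the derived state '0' for sclerotic ring, supporting them as a clade.
All ingroup taxa share the derived state '0' for book lungs; it defines the ingroup but does not resolve relationships within it.
bioluminescent organ (derived state '1') is shared by Lineage D, Lineage L, and Lineage R — a synapomorphy uniting that clade.
Most parsimonious ingroup topology: ((((Lineage L,(Lineage D,Lineage R)),Lineage Q),Lineage Z),Lineage C).
Lineage D and Lineage L share a more recent common ancestor with each other than either does with Lineage Z, so Lineage Z is the least closely related of the three.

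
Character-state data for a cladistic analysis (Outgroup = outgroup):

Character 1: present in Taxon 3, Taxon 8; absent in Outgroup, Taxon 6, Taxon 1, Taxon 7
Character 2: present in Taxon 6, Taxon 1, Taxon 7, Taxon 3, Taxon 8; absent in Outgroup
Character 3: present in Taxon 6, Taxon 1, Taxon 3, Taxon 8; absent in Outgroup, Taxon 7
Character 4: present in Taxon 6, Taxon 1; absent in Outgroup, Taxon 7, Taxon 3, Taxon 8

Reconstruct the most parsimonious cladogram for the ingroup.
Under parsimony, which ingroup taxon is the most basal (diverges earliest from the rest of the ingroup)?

Taxon 7

The outgroup has state 'absent' for every character, so 'present' is the derived state throughout.
Only Taxon 3 and Taxon 8 show the derived state 'present' for Character 1, supporting them as a clade.
All ingroup taxa share the derived state 'present' for Character 2; it defines the ingroup but does not resolve relationships within it.
Character 3: derived state 'present' in Taxon 1, Taxon 3, Taxon 6, and Taxon 8 only — synapomorphy for {Taxon 1, Taxon 3, Taxon 6, Taxon 8}.
Only Taxon 1 and Taxon 6 show the derived state 'present' for Character 4, supporting them as a clade.
Most parsimonious ingroup topology: (((Taxon 6,Taxon 1),(Taxon 3,Taxon 8)),Taxon 7).
Taxon 7 is sister to the clade containing all other ingroup taxa, so it is the earliest-diverging (most basal) ingroup lineage.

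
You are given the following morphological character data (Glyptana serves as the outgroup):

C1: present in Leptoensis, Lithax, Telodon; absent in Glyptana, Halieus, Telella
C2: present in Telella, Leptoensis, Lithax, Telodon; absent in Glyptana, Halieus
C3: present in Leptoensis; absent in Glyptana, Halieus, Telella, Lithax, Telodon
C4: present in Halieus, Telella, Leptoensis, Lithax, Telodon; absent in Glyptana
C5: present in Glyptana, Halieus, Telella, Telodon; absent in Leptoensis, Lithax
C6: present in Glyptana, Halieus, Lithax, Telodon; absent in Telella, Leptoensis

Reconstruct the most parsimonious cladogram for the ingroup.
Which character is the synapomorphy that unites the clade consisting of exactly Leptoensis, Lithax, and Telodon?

C1

Character polarity is set by the outgroup: the derived state is whichever differs from the outgroup's state, so for C5, C6 the derived state is 'absent', and for the remaining characters it is 'present'.
C1 (derived state 'present') is shared by Leptoensis, Lithax, and Telodon — a synapomorphy uniting that clade.
C2: derived state 'present' in Leptoensis, Lithax, Telella, and Telodon only — synapomorphy for {Leptoensis, Lithax, Telella, Telodon}.
C3: derived state 'present' in Leptoensis only — an autapomorphy, so it tells us nothing about relationships among taxa.
C4 (derived state 'present') is shared by all ingroup taxa — unites the whole ingroup.
C5 (derived state 'absent') is shared by Leptoensis and Lithax — a synapomorphy uniting that clade.
C6 (state 'absent') occurs in Leptoensis and Telella but conflicts with the nesting implied by the other characters — most parsimoniously interpreted as homoplasy.
Most parsimonious ingroup topology: (Halieus,(Telella,((Leptoensis,Lithax),Telodon))).
The clade {Leptoensis, Lithax, Telodon} is supported by C1: its derived state 'present' occurs in exactly those taxa and in no other taxon (including the outgroup).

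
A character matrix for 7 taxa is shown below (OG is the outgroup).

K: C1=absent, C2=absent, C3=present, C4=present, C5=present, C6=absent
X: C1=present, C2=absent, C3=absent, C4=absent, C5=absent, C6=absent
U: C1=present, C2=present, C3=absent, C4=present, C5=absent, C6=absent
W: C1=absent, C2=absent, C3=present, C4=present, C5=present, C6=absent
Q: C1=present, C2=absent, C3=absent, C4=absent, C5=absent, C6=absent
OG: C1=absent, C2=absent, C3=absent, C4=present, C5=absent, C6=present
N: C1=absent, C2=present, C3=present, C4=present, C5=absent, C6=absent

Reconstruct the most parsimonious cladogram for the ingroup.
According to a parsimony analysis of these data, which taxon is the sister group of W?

K

Character polarity is set by the outgroup: the derived state is whichever differs from the outgroup's state, so for C4, C6 the derived state is 'absent', and for the remaining characters it is 'present'.
C1 (derived state 'present') is shared by Q, U, and X — a synapomorphy uniting that clade.
C2 (state 'present') occurs in N and U but conflicts with the nesting implied by the other characters — most parsimoniously interpreted as homoplasy.
C3 (derived state 'present') is shared by K, N, and W — a synapomorphy uniting that clade.
Only Q and X show the derived state 'absent' for C4, supporting them as a clade.
C5: derived state 'present' in K and W only — synapomorphy for {K, W}.
All ingroup taxa share the derived state 'absent' for C6; it defines the ingroup but does not resolve relationships within it.
Most parsimonious ingroup topology: (((K,W),N),(U,(Q,X))).
W and K form a cherry on this tree, so they are sister taxa.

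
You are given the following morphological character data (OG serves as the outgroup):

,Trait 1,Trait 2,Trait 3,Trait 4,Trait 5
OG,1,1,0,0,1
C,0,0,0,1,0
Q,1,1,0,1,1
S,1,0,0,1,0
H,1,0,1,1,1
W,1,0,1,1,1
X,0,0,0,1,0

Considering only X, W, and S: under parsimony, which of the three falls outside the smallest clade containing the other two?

Character polarity is set by the outgroup: the derived state is whichever differs from the outgroup's state, so for Trait 1, Trait 2, Trait 5 the derived state is '0', and for the remaining characters it is '1'.
Trait 1: derived state '0' in C and X only — synapomorphy for {C, X}.
Trait 2 (derived state '0') is shared by C, H, S, W, and X — a synapomorphy uniting that clade.
Trait 3: derived state '1' in H and W only — synapomorphy for {H, W}.
All ingroup taxa share the derived state '1' for Trait 4; it defines the ingroup but does not resolve relationships within it.
Trait 5: derived state '0' in C, S, and X only — synapomorphy for {C, S, X}.
Most parsimonious ingroup topology: ((((C,X),S),(H,W)),Q).
S and X share a more recent common ancestor with each other than either does with W, so W is the least closely related of the three.

W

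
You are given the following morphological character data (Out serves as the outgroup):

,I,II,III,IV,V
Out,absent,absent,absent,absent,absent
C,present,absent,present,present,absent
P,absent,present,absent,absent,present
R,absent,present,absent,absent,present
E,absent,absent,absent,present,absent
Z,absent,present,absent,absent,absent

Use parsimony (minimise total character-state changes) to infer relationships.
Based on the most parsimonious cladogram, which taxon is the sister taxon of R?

P

The outgroup has state 'absent' for every character, so 'present' is the derived state throughout.
I (derived state 'present') is unique to C (autapomorphy; uninformative for grouping).
Only P, R, and Z show the derived state 'present' for II, supporting them as a clade.
III: derived state 'present' in C only — an autapomorphy, so it tells us nothing about relationships among taxa.
Only C and E show the derived state 'present' for IV, supporting them as a clade.
Only P and R show the derived state 'present' for V, supporting them as a clade.
Most parsimonious ingroup topology: ((C,E),((P,R),Z)).
R and P form a cherry on this tree, so they are sister taxa.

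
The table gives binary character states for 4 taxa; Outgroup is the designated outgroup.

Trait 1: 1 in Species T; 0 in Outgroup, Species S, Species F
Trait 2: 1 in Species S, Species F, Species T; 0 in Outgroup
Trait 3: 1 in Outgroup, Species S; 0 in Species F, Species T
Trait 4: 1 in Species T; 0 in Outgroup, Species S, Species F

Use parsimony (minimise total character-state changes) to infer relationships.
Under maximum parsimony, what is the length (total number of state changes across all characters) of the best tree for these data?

4

Character polarity is set by the outgroup: the derived state is whichever differs from the outgroup's state, so for Trait 3 the derived state is '0', and for the remaining characters it is '1'.
Trait 1 (derived state '1') is unique to Species T (autapomorphy; uninformative for grouping).
All ingroup taxa share the derived state '1' for Trait 2; it defines the ingroup but does not resolve relationships within it.
Trait 3 (derived state '0') is shared by Species F and Species T — a synapomorphy uniting that clade.
Trait 4: derived state '1' in Species T only — an autapomorphy, so it tells us nothing about relationships among taxa.
Most parsimonious ingroup topology: ((Species T,Species F),Species S).
Changes per character on this tree: Trait 1: 1; Trait 2: 1; Trait 3: 1; Trait 4: 1.
Total = 4.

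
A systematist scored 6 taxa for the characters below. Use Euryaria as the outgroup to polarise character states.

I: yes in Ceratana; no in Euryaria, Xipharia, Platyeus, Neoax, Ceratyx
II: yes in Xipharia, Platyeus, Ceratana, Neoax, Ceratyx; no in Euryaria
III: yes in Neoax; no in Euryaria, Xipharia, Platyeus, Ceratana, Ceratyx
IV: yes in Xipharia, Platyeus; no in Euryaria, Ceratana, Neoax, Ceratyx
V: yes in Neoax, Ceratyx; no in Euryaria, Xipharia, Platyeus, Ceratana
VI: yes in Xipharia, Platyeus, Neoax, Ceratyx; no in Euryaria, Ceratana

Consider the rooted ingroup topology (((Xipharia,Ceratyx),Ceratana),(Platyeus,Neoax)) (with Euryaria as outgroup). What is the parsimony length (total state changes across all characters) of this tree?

Map each character onto (((Xipharia,Ceratyx),Ceratana),(Platyeus,Neoax)) (rooted by Euryaria) and count the minimum state changes it requires (Fitch parsimony):
I: 1; II: 1; III: 1; IV: 2; V: 2; VI: 2.
Total tree length = 9.

9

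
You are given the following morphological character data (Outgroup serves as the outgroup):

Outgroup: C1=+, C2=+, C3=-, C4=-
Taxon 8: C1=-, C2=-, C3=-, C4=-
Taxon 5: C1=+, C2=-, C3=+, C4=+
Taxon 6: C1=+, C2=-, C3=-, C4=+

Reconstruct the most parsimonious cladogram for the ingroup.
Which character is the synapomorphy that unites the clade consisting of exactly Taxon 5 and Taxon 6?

C4

Character polarity is set by the outgroup: the derived state is whichever differs from the outgroup's state, so for C1, C2 the derived state is '-', and for the remaining characters it is '+'.
C1 (derived state '-') is unique to Taxon 8 (autapomorphy; uninformative for grouping).
C2 (derived state '-') is shared by all ingroup taxa — unites the whole ingroup.
C3 (derived state '+') is unique to Taxon 5 (autapomorphy; uninformative for grouping).
C4 (derived state '+') is shared by Taxon 5 and Taxon 6 — a synapomorphy uniting that clade.
Most parsimonious ingroup topology: (Taxon 8,(Taxon 5,Taxon 6)).
The clade {Taxon 5, Taxon 6} is supported by C4: its derived state '+' occurs in exactly those taxa and in no other taxon (including the outgroup).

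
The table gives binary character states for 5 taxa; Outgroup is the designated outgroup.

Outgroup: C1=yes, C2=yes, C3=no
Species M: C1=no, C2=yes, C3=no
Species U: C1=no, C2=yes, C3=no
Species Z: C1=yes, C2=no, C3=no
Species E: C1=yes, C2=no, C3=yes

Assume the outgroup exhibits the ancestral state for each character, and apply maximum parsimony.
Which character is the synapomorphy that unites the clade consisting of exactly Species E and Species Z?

Character polarity is set by the outgroup: the derived state is whichever differs from the outgroup's state, so for C1, C2 the derived state is 'no', and for the remaining characters it is 'yes'.
C1: derived state 'no' in Species M and Species U only — synapomorphy for {Species M, Species U}.
C2: derived state 'no' in Species E and Species Z only — synapomorphy for {Species E, Species Z}.
C3 (derived state 'yes') is unique to Species E (autapomorphy; uninformative for grouping).
Most parsimonious ingroup topology: ((Species M,Species U),(Species Z,Species E)).
The clade {Species E, Species Z} is supported by C2: its derived state 'no' occurs in exactly those taxa and in no other taxon (including the outgroup).

C2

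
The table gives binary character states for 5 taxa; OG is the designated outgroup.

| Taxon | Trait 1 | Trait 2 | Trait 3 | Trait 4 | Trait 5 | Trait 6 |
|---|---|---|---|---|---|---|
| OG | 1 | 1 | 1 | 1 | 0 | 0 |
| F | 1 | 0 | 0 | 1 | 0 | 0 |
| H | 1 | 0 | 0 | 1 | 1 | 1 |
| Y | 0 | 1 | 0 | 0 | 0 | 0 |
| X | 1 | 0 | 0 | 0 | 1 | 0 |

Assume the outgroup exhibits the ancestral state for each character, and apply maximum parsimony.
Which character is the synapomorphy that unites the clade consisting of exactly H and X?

Character polarity is set by the outgroup: the derived state is whichever differs from the outgroup's state, so for Trait 1, Trait 2, Trait 3, Trait 4 the derived state is '0', and for the remaining characters it is '1'.
Trait 1 (derived state '0') is unique to Y (autapomorphy; uninformative for grouping).
Only F, H, and X show the derived state '0' for Trait 2, supporting them as a clade.
All ingroup taxa share the derived state '0' for Trait 3; it defines the ingroup but does not resolve relationships within it.
Trait 4 groups X and Y, which is incompatible with the clades supported by the remaining characters; treating it as convergent (homoplasy) costs fewer steps than any alternative tree.
Only H and X show the derived state '1' for Trait 5, supporting them as a clade.
Trait 6: derived state '1' in H only — an autapomorphy, so it tells us nothing about relationships among taxa.
Most parsimonious ingroup topology: ((F,(H,X)),Y).
The clade {H, X} is supported by Trait 5: its derived state '1' occurs in exactly those taxa and in no other taxon (including the outgroup).

Trait 5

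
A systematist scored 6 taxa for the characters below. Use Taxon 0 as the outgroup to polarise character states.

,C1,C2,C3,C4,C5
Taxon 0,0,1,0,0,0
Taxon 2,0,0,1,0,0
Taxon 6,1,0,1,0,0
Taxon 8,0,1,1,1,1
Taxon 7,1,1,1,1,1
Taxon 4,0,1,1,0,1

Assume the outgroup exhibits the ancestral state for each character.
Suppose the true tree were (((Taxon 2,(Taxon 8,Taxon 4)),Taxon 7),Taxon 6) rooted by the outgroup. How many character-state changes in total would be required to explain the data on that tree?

Map each character onto (((Taxon 2,(Taxon 8,Taxon 4)),Taxon 7),Taxon 6) (rooted by Taxon 0) and count the minimum state changes it requires (Fitch parsimony):
C1: 2; C2: 2; C3: 1; C4: 2; C5: 2.
Total tree length = 9.

9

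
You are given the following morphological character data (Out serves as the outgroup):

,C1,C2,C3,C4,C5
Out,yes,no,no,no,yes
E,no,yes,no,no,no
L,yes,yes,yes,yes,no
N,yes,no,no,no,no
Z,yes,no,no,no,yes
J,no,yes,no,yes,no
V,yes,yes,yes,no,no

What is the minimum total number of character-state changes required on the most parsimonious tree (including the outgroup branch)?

6

Character polarity is set by the outgroup: the derived state is whichever differs from the outgroup's state, so for C1, C5 the derived state is 'no', and for the remaining characters it is 'yes'.
C1: derived state 'no' in E and J only — synapomorphy for {E, J}.
Only E, J, L, and V show the derived state 'yes' for C2, supporting them as a clade.
C3 (derived state 'yes') is shared by L and V — a synapomorphy uniting that clade.
C4 groups J and L, which is incompatible with the clades supported by the remaining characters; treating it as convergent (homoplasy) costs fewer steps than any alternative tree.
C5: derived state 'no' in E, J, L, N, and V only — synapomorphy for {E, J, L, N, V}.
Most parsimonious ingroup topology: ((((E,J),(L,V)),N),Z).
Changes per character on this tree: C1: 1; C2: 1; C3: 1; C4: 2; C5: 1.
Total = 6.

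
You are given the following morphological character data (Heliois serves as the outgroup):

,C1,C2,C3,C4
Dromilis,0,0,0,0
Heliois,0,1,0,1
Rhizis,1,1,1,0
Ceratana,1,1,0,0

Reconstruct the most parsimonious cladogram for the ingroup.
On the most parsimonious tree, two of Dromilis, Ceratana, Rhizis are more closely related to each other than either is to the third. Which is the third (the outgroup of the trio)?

Dromilis

Character polarity is set by the outgroup: the derived state is whichever differs from the outgroup's state, so for C2, C4 the derived state is '0', and for the remaining characters it is '1'.
Only Ceratana and Rhizis show the derived state '1' for C1, supporting them as a clade.
C2: derived state '0' in Dromilis only — an autapomorphy, so it tells us nothing about relationships among taxa.
C3 (derived state '1') is unique to Rhizis (autapomorphy; uninformative for grouping).
All ingroup taxa share the derived state '0' for C4; it defines the ingroup but does not resolve relationships within it.
Most parsimonious ingroup topology: ((Ceratana,Rhizis),Dromilis).
Rhizis and Ceratana share a more recent common ancestor with each other than either does with Dromilis, so Dromilis is the least closely related of the three.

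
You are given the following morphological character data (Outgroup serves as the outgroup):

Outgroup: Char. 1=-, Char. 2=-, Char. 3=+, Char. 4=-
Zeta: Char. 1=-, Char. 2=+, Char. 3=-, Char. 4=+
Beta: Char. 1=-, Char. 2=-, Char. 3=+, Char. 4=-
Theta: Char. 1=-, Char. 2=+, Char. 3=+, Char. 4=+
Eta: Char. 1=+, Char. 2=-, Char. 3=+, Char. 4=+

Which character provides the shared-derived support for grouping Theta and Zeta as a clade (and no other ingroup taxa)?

Char. 2

Character polarity is set by the outgroup: the derived state is whichever differs from the outgroup's state, so for Char. 3 the derived state is '-', and for the remaining characters it is '+'.
Char. 1 (derived state '+') is unique to Eta (autapomorphy; uninformative for grouping).
Char. 2: derived state '+' in Theta and Zeta only — synapomorphy for {Theta, Zeta}.
Char. 3: derived state '-' in Zeta only — an autapomorphy, so it tells us nothing about relationships among taxa.
Only Eta, Theta, and Zeta show the derived state '+' for Char. 4, supporting them as a clade.
Most parsimonious ingroup topology: (((Zeta,Theta),Eta),Beta).
The clade {Theta, Zeta} is supported by Char. 2: its derived state '+' occurs in exactly those taxa and in no other taxon (including the outgroup).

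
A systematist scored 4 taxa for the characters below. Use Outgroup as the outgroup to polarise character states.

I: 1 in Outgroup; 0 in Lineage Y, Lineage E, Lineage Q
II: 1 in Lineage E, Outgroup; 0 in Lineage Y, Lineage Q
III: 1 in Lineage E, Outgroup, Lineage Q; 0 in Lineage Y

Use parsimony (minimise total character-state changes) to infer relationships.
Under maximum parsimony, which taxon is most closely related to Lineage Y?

Lineage Q

The outgroup has state '1' for every character, so '0' is the derived state throughout.
I (derived state '0') is shared by all ingroup taxa — unites the whole ingroup.
II (derived state '0') is shared by Lineage Q and Lineage Y — a synapomorphy uniting that clade.
III (derived state '0') is unique to Lineage Y (autapomorphy; uninformative for grouping).
Most parsimonious ingroup topology: (Lineage E,(Lineage Y,Lineage Q)).
Lineage Y and Lineage Q form a cherry on this tree, so they are sister taxa.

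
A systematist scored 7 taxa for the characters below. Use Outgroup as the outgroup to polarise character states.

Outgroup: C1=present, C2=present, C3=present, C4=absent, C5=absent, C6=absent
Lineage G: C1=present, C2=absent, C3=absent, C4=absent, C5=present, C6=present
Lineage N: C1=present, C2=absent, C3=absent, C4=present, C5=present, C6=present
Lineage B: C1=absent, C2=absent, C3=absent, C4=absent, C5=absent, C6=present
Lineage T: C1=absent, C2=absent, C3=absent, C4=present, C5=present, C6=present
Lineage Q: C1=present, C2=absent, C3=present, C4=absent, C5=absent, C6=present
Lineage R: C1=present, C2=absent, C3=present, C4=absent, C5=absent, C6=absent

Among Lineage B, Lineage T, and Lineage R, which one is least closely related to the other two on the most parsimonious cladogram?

Character polarity is set by the outgroup: the derived state is whichever differs from the outgroup's state, so for C1, C2, C3 the derived state is 'absent', and for the remaining characters it is 'present'.
C1 groups Lineage B and Lineage T, which is incompatible with the clades supported by the remaining characters; treating it as convergent (homoplasy) costs fewer steps than any alternative tree.
C2 (derived state 'absent') is shared by all ingroup taxa — unites the whole ingroup.
C3: derived state 'absent' in Lineage B, Lineage G, Lineage N, and Lineage T only — synapomorphy for {Lineage B, Lineage G, Lineage N, Lineage T}.
C4: derived state 'present' in Lineage N and Lineage T only — synapomorphy for {Lineage N, Lineage T}.
C5: derived state 'present' in Lineage G, Lineage N, and Lineage T only — synapomorphy for {Lineage G, Lineage N, Lineage T}.
Only Lineage B, Lineage G, Lineage N, Lineage Q, and Lineage T show the derived state 'present' for C6, supporting them as a clade.
Most parsimonious ingroup topology: (((Lineage B,((Lineage T,Lineage N),Lineage G)),Lineage Q),Lineage R).
Lineage B and Lineage T share a more recent common ancestor with each other than either does with Lineage R, so Lineage R is the least closely related of the three.

Lineage R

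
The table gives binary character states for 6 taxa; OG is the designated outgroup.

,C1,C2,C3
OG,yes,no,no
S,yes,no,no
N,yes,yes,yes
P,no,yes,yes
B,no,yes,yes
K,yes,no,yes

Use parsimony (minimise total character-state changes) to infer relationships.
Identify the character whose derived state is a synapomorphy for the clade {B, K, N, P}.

C3

Character polarity is set by the outgroup: the derived state is whichever differs from the outgroup's state, so for C1 the derived state is 'no', and for the remaining characters it is 'yes'.
C1 (derived state 'no') is shared by B and P — a synapomorphy uniting that clade.
Only B, N, and P show the derived state 'yes' for C2, supporting them as a clade.
Only B, K, N, and P show the derived state 'yes' for C3, supporting them as a clade.
Most parsimonious ingroup topology: (S,((N,(P,B)),K)).
The clade {B, K, N, P} is supported by C3: its derived state 'yes' occurs in exactly those taxa and in no other taxon (including the outgroup).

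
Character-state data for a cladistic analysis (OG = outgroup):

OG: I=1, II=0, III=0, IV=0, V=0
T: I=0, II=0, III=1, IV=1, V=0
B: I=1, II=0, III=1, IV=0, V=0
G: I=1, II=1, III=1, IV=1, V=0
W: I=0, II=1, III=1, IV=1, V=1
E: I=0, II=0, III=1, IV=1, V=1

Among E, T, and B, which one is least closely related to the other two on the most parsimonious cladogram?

Character polarity is set by the outgroup: the derived state is whichever differs from the outgroup's state, so for I the derived state is '0', and for the remaining characters it is '1'.
I: derived state '0' in E, T, and W only — synapomorphy for {E, T, W}.
II groups G and W, which is incompatible with the clades supported by the remaining characters; treating it as convergent (homoplasy) costs fewer steps than any alternative tree.
III (derived state '1') is shared by all ingroup taxa — unites the whole ingroup.
Only E, G, T, and W show the derived state '1' for IV, supporting them as a clade.
V: derived state '1' in E and W only — synapomorphy for {E, W}.
Most parsimonious ingroup topology: (((T,(W,E)),G),B).
E and T share a more recent common ancestor with each other than either does with B, so B is the least closely related of the three.

B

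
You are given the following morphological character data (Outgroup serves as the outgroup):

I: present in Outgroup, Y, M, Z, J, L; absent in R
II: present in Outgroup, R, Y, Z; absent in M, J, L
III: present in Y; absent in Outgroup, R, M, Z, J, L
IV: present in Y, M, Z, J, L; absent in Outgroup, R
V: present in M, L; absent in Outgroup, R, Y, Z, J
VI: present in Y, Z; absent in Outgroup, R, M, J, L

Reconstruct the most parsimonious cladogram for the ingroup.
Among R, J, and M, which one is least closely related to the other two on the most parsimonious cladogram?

Character polarity is set by the outgroup: the derived state is whichever differs from the outgroup's state, so for I, II the derived state is 'absent', and for the remaining characters it is 'present'.
I: derived state 'absent' in R only — an autapomorphy, so it tells us nothing about relationships among taxa.
Only J, L, and M show the derived state 'absent' for II, supporting them as a clade.
III: derived state 'present' in Y only — an autapomorphy, so it tells us nothing about relationships among taxa.
IV (derived state 'present') is shared by J, L, M, Y, and Z — a synapomorphy uniting that clade.
Only L and M show the derived state 'present' for V, supporting them as a clade.
VI (derived state 'present') is shared by Y and Z — a synapomorphy uniting that clade.
Most parsimonious ingroup topology: (R,((Y,Z),((M,L),J))).
M and J share a more recent common ancestor with each other than either does with R, so R is the least closely related of the three.

R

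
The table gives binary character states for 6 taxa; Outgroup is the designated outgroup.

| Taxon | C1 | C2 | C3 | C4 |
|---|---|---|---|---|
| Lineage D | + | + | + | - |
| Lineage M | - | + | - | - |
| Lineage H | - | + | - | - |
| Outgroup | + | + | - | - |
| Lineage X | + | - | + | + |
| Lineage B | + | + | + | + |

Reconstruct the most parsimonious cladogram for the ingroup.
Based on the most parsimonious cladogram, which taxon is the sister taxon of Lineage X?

Character polarity is set by the outgroup: the derived state is whichever differs from the outgroup's state, so for C1, C2 the derived state is '-', and for the remaining characters it is '+'.
C1 (derived state '-') is shared by Lineage H and Lineage M — a synapomorphy uniting that clade.
C2 (derived state '-') is unique to Lineage X (autapomorphy; uninformative for grouping).
C3: derived state '+' in Lineage B, Lineage D, and Lineage X only — synapomorphy for {Lineage B, Lineage D, Lineage X}.
C4: derived state '+' in Lineage B and Lineage X only — synapomorphy for {Lineage B, Lineage X}.
Most parsimonious ingroup topology: (((Lineage X,Lineage B),Lineage D),(Lineage M,Lineage H)).
Lineage X and Lineage B form a cherry on this tree, so they are sister taxa.

Lineage B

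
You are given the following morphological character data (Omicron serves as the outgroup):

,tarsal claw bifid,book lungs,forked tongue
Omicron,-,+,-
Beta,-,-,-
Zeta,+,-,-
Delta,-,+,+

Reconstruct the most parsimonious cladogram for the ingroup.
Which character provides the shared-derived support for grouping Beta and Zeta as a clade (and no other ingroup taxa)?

book lungs

Character polarity is set by the outgroup: the derived state is whichever differs from the outgroup's state, so for book lungs the derived state is '-', and for the remaining characters it is '+'.
tarsal claw bifid: derived state '+' in Zeta only — an autapomorphy, so it tells us nothing about relationships among taxa.
Only Beta and Zeta show the derived state '-' for book lungs, supporting them as a clade.
forked tongue: derived state '+' in Delta only — an autapomorphy, so it tells us nothing about relationships among taxa.
Most parsimonious ingroup topology: ((Beta,Zeta),Delta).
The clade {Beta, Zeta} is supported by book lungs: its derived state '-' occurs in exactly those taxa and in no other taxon (including the outgroup).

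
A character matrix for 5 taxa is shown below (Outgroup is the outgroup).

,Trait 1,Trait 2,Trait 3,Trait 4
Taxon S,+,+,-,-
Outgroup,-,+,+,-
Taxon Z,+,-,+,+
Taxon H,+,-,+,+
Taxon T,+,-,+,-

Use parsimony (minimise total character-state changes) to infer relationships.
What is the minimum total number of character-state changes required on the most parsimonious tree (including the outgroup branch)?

4

Character polarity is set by the outgroup: the derived state is whichever differs from the outgroup's state, so for Trait 2, Trait 3 the derived state is '-', and for the remaining characters it is '+'.
All ingroup taxa share the derived state '+' for Trait 1; it defines the ingroup but does not resolve relationships within it.
Trait 2: derived state '-' in Taxon H, Taxon T, and Taxon Z only — synapomorphy for {Taxon H, Taxon T, Taxon Z}.
Trait 3 (derived state '-') is unique to Taxon S (autapomorphy; uninformative for grouping).
Trait 4: derived state '+' in Taxon H and Taxon Z only — synapomorphy for {Taxon H, Taxon Z}.
Most parsimonious ingroup topology: (((Taxon Z,Taxon H),Taxon T),Taxon S).
Changes per character on this tree: Trait 1: 1; Trait 2: 1; Trait 3: 1; Trait 4: 1.
Total = 4.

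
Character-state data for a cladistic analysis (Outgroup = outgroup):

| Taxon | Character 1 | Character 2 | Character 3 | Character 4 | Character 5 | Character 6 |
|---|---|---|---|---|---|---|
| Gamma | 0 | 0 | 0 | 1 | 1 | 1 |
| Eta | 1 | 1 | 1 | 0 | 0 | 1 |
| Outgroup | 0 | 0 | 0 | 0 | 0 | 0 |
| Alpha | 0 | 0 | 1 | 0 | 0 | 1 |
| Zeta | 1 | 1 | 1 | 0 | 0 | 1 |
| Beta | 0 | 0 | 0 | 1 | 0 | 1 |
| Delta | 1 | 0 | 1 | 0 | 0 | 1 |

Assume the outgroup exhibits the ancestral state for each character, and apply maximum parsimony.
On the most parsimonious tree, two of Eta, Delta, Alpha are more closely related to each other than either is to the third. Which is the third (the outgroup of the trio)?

The outgroup has state '0' for every character, so '1' is the derived state throughout.
Only Delta, Eta, and Zeta show the derived state '1' for Character 1, supporting them as a clade.
Only Eta and Zeta show the derived state '1' for Character 2, supporting them as a clade.
Character 3: derived state '1' in Alpha, Delta, Eta, and Zeta only — synapomorphy for {Alpha, Delta, Eta, Zeta}.
Only Beta and Gamma show the derived state '1' for Character 4, supporting them as a clade.
Character 5 (derived state '1') is unique to Gamma (autapomorphy; uninformative for grouping).
Character 6 (derived state '1') is shared by all ingroup taxa — unites the whole ingroup.
Most parsimonious ingroup topology: ((((Eta,Zeta),Delta),Alpha),(Gamma,Beta)).
Delta and Eta share a more recent common ancestor with each other than either does with Alpha, so Alpha is the least closely related of the three.

Alpha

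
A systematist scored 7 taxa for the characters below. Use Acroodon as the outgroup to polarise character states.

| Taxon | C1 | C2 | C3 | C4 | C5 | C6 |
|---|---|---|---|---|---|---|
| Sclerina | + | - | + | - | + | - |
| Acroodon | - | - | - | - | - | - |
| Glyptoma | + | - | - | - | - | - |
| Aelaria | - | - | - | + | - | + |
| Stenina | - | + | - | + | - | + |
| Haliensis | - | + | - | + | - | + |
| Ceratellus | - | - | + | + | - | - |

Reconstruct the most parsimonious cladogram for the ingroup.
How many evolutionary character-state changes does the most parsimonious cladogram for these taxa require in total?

The outgroup has state '-' for every character, so '+' is the derived state throughout.
Only Glyptoma and Sclerina show the derived state '+' for C1, supporting them as a clade.
C2 (derived state '+') is shared by Haliensis and Stenina — a synapomorphy uniting that clade.
C3 (state '+') occurs in Ceratellus and Sclerina but conflicts with the nesting implied by the other characters — most parsimoniously interpreted as homoplasy.
Only Aelaria, Ceratellus, Haliensis, and Stenina show the derived state '+' for C4, supporting them as a clade.
C5 (derived state '+') is unique to Sclerina (autapomorphy; uninformative for grouping).
Only Aelaria, Haliensis, and Stenina show the derived state '+' for C6, supporting them as a clade.
Most parsimonious ingroup topology: ((((Haliensis,Stenina),Aelaria),Ceratellus),(Glyptoma,Sclerina)).
Changes per character on this tree: C1: 1; C2: 1; C3: 2; C4: 1; C5: 1; C6: 1.
Total = 7.

7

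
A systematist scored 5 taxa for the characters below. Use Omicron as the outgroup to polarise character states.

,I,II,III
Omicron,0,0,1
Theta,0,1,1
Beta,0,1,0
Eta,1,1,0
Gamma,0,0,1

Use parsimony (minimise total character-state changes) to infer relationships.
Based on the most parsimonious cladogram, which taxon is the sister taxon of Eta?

Character polarity is set by the outgroup: the derived state is whichever differs from the outgroup's state, so for III the derived state is '0', and for the remaining characters it is '1'.
I (derived state '1') is unique to Eta (autapomorphy; uninformative for grouping).
II: derived state '1' in Beta, Eta, and Theta only — synapomorphy for {Beta, Eta, Theta}.
III (derived state '0') is shared by Beta and Eta — a synapomorphy uniting that clade.
Most parsimonious ingroup topology: ((Theta,(Beta,Eta)),Gamma).
Eta and Beta form a cherry on this tree, so they are sister taxa.

Beta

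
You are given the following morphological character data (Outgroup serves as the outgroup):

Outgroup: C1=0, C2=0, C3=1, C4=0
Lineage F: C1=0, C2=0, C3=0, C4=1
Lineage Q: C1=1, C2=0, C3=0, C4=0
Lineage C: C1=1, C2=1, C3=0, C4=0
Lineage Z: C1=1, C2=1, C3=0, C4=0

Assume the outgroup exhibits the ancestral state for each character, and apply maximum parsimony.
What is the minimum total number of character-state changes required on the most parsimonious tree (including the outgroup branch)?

4

Character polarity is set by the outgroup: the derived state is whichever differs from the outgroup's state, so for C3 the derived state is '0', and for the remaining characters it is '1'.
C1 (derived state '1') is shared by Lineage C, Lineage Q, and Lineage Z — a synapomorphy uniting that clade.
Only Lineage C and Lineage Z show the derived state '1' for C2, supporting them as a clade.
All ingroup taxa share the derived state '0' for C3; it defines the ingroup but does not resolve relationships within it.
C4: derived state '1' in Lineage F only — an autapomorphy, so it tells us nothing about relationships among taxa.
Most parsimonious ingroup topology: (Lineage F,(Lineage Q,(Lineage C,Lineage Z))).
Changes per character on this tree: C1: 1; C2: 1; C3: 1; C4: 1.
Total = 4.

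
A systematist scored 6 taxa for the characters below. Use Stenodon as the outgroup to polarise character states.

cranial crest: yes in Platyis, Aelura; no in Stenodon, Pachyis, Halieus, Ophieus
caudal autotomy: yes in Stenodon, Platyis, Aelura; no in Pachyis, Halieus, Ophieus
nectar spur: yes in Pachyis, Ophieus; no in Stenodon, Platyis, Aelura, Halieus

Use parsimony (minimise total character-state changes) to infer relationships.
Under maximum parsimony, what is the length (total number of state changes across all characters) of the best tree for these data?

Character polarity is set by the outgroup: the derived state is whichever differs from the outgroup's state, so for caudal autotomy the derived state is 'no', and for the remaining characters it is 'yes'.
cranial crest: derived state 'yes' in Aelura and Platyis only — synapomorphy for {Aelura, Platyis}.
caudal autotomy (derived state 'no') is shared by Halieus, Ophieus, and Pachyis — a synapomorphy uniting that clade.
Only Ophieus and Pachyis show the derived state 'yes' for nectar spur, supporting them as a clade.
Most parsimonious ingroup topology: (((Pachyis,Ophieus),Halieus),(Aelura,Platyis)).
Changes per character on this tree: cranial crest: 1; caudal autotomy: 1; nectar spur: 1.
Total = 3.

3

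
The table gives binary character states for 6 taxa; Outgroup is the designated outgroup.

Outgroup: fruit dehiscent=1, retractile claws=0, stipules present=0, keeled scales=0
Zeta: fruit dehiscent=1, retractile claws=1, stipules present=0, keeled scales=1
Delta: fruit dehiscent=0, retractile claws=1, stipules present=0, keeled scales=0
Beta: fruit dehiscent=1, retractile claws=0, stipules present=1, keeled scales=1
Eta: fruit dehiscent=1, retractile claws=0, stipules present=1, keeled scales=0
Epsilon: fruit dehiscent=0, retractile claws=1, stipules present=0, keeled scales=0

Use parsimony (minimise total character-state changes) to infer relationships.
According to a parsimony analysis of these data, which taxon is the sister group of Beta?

Eta

Character polarity is set by the outgroup: the derived state is whichever differs from the outgroup's state, so for fruit dehiscent the derived state is '0', and for the remaining characters it is '1'.
fruit dehiscent: derived state '0' in Delta and Epsilon only — synapomorphy for {Delta, Epsilon}.
retractile claws: derived state '1' in Delta, Epsilon, and Zeta only — synapomorphy for {Delta, Epsilon, Zeta}.
Only Beta and Eta show the derived state '1' for stipules present, supporting them as a clade.
keeled scales (state '1') occurs in Beta and Zeta but conflicts with the nesting implied by the other characters — most parsimoniously interpreted as homoplasy.
Most parsimonious ingroup topology: ((Zeta,(Delta,Epsilon)),(Beta,Eta)).
Beta and Eta form a cherry on this tree, so they are sister taxa.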